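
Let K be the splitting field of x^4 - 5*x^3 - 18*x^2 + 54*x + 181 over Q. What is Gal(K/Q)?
4T5: S_4

The polynomial is an irreducible quartic over Q and its discriminant is 2720749, which is not a perfect square, so the Galois group is not contained in A_4. The resolvent cubic y^3 + 18*y^2 - 994*y - 20473 is irreducible over Q. An irreducible resolvent with non-square discriminant gives S_4.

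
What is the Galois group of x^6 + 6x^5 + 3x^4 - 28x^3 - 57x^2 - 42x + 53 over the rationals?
The polynomial f is an irreducible sextic over Q, so G = Gal(f/Q) is one of the 16 transitive subgroups 6T1, ..., 6T16 of S_6. The discriminant of f is -450868486864896, which is not a perfect square, so G is not contained in A_6. The transitive groups of degree 6 not contained in A_6 are: C_6 (6T1, order 6), S_3 (6T2, order 6), D_6 (6T3, order 12), C_3 x S_3 (6T5, order 18), A_4 x C_2 (6T6, order 24), S_4 (6T8, order 24), S_3 x S_3 (6T9, order 36), S_4 x C_2 (6T11, order 48), (S_3 x S_3) : C_2 (6T13, order 72), PGL(2,5) (6T14, order 120), S_6 (6T16, order 720). By Dedekind's theorem, for a prime p not dividing disc(f) the degrees of the irreducible factors of f mod p form the cycle type of an element of G. Factoring f modulo the 33 such primes p <= 149 (skipping 2, 3, which divide the discriminant), each new pattern first appears at: mod 5: f = (x^3 + 3x + 3)(x^3 + x^2 + 1), pattern 3+3; mod 7: f = (x^6 + 6x^5 + 3x^4 + 6x^2 + 4), pattern 6; mod 17: f = (x + 5)(x + 14)(x^2 + 2x + 8)(x^2 + 2x + 15), pattern 2+2+1+1; mod 19: f = (x + 6)(x + 8)(x + 13)(x + 15)(x^2 + 2x + 6), pattern 2+1+1+1+1; mod 71: f = (x^2 + 2x + 4)(x^2 + 2x + 19)(x^2 + 2x + 39), pattern 2+2+2. No other pattern occurs in this range, so the set of observed cycle types is {3+3, 6, 2+2+1+1, 2+1+1+1+1, 2+2+2}. The candidates containing elements of all these cycle types are A_4 x C_2 (6T6) of order 24, S_4 x C_2 (6T11) of order 48, (S_3 x S_3) : C_2 (6T13) of order 72, S_6 (6T16) of order 720; the others are excluded. The observed types are precisely the cycle types that occur in A_4 x C_2 (6T6) (apart from the identity). Each of the other remaining candidates has further cycle types, and by the Chebotarev density theorem the matching factorization patterns would occur for a proportion of primes equal to their share of the group: S_4 x C_2 (6T11) additionally contains elements of type 4+2, 4+1+1 (12 of its 48 elements, about 25% of primes); (S_3 x S_3) : C_2 (6T13) additionally contains elements of type 4+2, 3+2+1, 3+1+1+1 (34 of its 72 elements, about 47% of primes); S_6 (6T16) additionally contains elements of type 5+1, 4+2, 4+1+1, 3+2+1, 3+1+1+1 (484 of its 720 elements, about 67% of primes). None of the 33 primes tested shows any such pattern (for each of these groups the chance of that is below 10^-4), which rules them out. Hence G = A_4 x C_2 (6T6), of order 24.

6T6: A_4 x C_2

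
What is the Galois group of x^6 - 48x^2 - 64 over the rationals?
The polynomial f is an irreducible sextic over Q, so G = Gal(f/Q) is one of the 16 transitive subgroups 6T1, ..., 6T16 of S_6. The discriminant of f is 450868486864896 = 21233664^2, a perfect square, so G is contained in A_6. The transitive groups of degree 6 contained in A_6 are: A_4 (6T4, order 12), S_4 (6T7, order 24), (C_3 x C_3) : C_4 (6T10, order 36), PSL(2,5) (6T12, order 60), A_6 (6T15, order 360). By Dedekind's theorem, for a prime p not dividing disc(f) the degrees of the irreducible factors of f mod p form the cycle type of an element of G. Factoring f modulo the 33 such primes p <= 149 (skipping 2, 3, which divide the discriminant), each new pattern first appears at: mod 5: f = (x^3 + 2x^2 + 2x + 3)(x^3 + 3x^2 + 2x + 2), pattern 3+3; mod 17: f = (x + 4)(x + 13)(x^2 + 5)(x^2 + 11), pattern 2+2+1+1; mod 71: f = (x + 7)(x + 8)(x + 10)(x + 61)(x + 63)(x + 64), pattern 1+1+1+1+1+1. No other pattern occurs in this range, so the set of observed cycle types is {3+3, 2+2+1+1, 1+1+1+1+1+1}. The candidates containing elements of all these cycle types are A_4 (6T4) of order 12, S_4 (6T7) of order 24, (C_3 x C_3) : C_4 (6T10) of order 36, PSL(2,5) (6T12) of order 60, A_6 (6T15) of order 360; the others are excluded. The observed types are precisely the cycle types that occur in A_4 (6T4). Each of the other remaining candidates has further cycle types, and by the Chebotarev density theorem the matching factorization patterns would occur for a proportion of primes equal to their share of the group: S_4 (6T7) additionally contains elements of type 4+2 (6 of its 24 elements, about 25% of primes); (C_3 x C_3) : C_4 (6T10) additionally contains elements of type 4+2, 3+1+1+1 (22 of its 36 elements, about 61% of primes); PSL(2,5) (6T12) additionally contains elements of type 5+1 (24 of its 60 elements, about 40% of primes); A_6 (6T15) additionally contains elements of type 5+1, 4+2, 3+1+1+1 (274 of its 360 elements, about 76% of primes). None of the 33 primes tested shows any such pattern (for each of these groups the chance of that is below 10^-4), which rules them out. Hence G = A_4 (6T4), of order 12.

A_4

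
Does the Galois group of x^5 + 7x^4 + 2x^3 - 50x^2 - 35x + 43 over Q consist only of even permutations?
The polynomial is irreducible of degree 5 over Q. Its discriminant is 15352201216 = 123904^2, a perfect square. A Galois group lies in the alternating group exactly when the discriminant is a square in Q, so the Galois group (C_5) is contained in A_5.

Yes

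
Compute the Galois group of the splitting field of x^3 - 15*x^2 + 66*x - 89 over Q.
The polynomial is an irreducible cubic over Q and its discriminant is 729 = 27^2, a perfect square. For an irreducible cubic, a square discriminant forces the Galois group to be A_3, the cyclic group of order 3.

3T1: C_3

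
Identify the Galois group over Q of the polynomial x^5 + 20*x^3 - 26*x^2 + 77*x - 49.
S_5 (also written S5)

The polynomial f is an irreducible quintic over Q, so G = Gal(f/Q) is a transitive subgroup of S_5: one of C_5 (5T1, order 5), D_5 (5T2, order 10), F_20 (5T3, order 20), A_5 (5T4, order 60) or S_5 (5T5, order 120). The discriminant of f is 391596950941, which is not a perfect square, so G is not contained in A_5. The transitive groups of degree 5 not contained in A_5 are: F_20 (5T3, order 20), S_5 (5T5, order 120). By Dedekind's theorem, for a prime p not dividing disc(f) the degrees of the irreducible factors of f mod p form the cycle type of an element of G. Factoring f modulo the first such prime p = 2, each new pattern first appears at: mod 2: f = (x^2 + x + 1)(x^3 + x^2 + 1), pattern 3+2. No other pattern occurs in this range, so the set of observed cycle types is {3+2}. Among the candidates above, the only group containing elements of all these cycle types is S_5 (5T5) — F_20 (5T3) lacks at least one of them. Hence G = S_5 (5T5), of order 120.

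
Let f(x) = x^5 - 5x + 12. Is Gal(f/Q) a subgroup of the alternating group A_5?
Yes

The polynomial is irreducible of degree 5 over Q. Its discriminant is 64000000 = 8000^2, a perfect square. A Galois group lies in the alternating group exactly when the discriminant is a square in Q, so the Galois group (D_5) is contained in A_5.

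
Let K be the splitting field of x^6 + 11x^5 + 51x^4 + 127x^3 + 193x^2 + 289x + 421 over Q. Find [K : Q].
The degree of the splitting field over Q equals the order of the Galois group, so first determine the group. The polynomial f is an irreducible sextic over Q, so G = Gal(f/Q) is one of the 16 transitive subgroups 6T1, ..., 6T16 of S_6. The discriminant of f is -3074760881305687, which is not a perfect square, so G is not contained in A_6. The transitive groups of degree 6 not contained in A_6 are: C_6 (6T1, order 6), S_3 (6T2, order 6), D_6 (6T3, order 12), C_3 x S_3 (6T5, order 18), A_4 x C_2 (6T6, order 24), S_4 (6T8, order 24), S_3 x S_3 (6T9, order 36), S_4 x C_2 (6T11, order 48), (S_3 x S_3) : C_2 (6T13, order 72), PGL(2,5) (6T14, order 120), S_6 (6T16, order 720). By Dedekind's theorem, for a prime p not dividing disc(f) the degrees of the irreducible factors of f mod p form the cycle type of an element of G. Factoring f modulo the 37 such primes p <= 173 (skipping 7, 29, 43, which divide the discriminant), each new pattern first appears at: mod 2: f = (x^3 + x + 1)(x^3 + x^2 + 1), pattern 3+3; mod 3: f = (x^6 + 2x^5 + x^3 + x^2 + x + 1), pattern 6; mod 13: f = (x^2 + 4x + 2)(x^2 + 10x + 5)(x^2 + 10x + 7), pattern 2+2+2; mod 71: f = (x + 14)(x + 36)(x + 55)(x + 56)(x + 66)(x + 68), pattern 1+1+1+1+1+1. No other pattern occurs in this range, so the set of observed cycle types is {3+3, 6, 2+2+2, 1+1+1+1+1+1}. The candidates containing elements of all these cycle types are C_6 (6T1) of order 6, D_6 (6T3) of order 12, C_3 x S_3 (6T5) of order 18, A_4 x C_2 (6T6) of order 24, S_3 x S_3 (6T9) of order 36, S_4 x C_2 (6T11) of order 48, (S_3 x S_3) : C_2 (6T13) of order 72, PGL(2,5) (6T14) of order 120, S_6 (6T16) of order 720; the others are excluded. The observed types are precisely the cycle types that occur in C_6 (6T1). Each of the other remaining candidates has further cycle types, and by the Chebotarev density theorem the matching factorization patterns would occur for a proportion of primes equal to their share of the group: D_6 (6T3) additionally contains elements of type 2+2+1+1 (3 of its 12 elements, about 25% of primes); C_3 x S_3 (6T5) additionally contains elements of type 3+1+1+1 (4 of its 18 elements, about 22% of primes); A_4 x C_2 (6T6) additionally contains elements of type 2+2+1+1, 2+1+1+1+1 (6 of its 24 elements, about 25% of primes); S_3 x S_3 (6T9) additionally contains elements of type 3+1+1+1, 2+2+1+1 (13 of its 36 elements, about 36% of primes); S_4 x C_2 (6T11) additionally contains elements of type 4+2, 4+1+1, 2+2+1+1, 2+1+1+1+1 (24 of its 48 elements, about 50% of primes); (S_3 x S_3) : C_2 (6T13) additionally contains elements of type 4+2, 3+2+1, 3+1+1+1, 2+2+1+1, 2+1+1+1+1 (49 of its 72 elements, about 68% of primes); PGL(2,5) (6T14) additionally contains elements of type 5+1, 4+1+1, 2+2+1+1 (69 of its 120 elements, about 58% of primes); S_6 (6T16) additionally contains elements of type 5+1, 4+2, 4+1+1, 3+2+1, 3+1+1+1, 2+2+1+1, 2+1+1+1+1 (544 of its 720 elements, about 76% of primes). None of the 37 primes tested shows any such pattern (for each of these groups the chance of that is below 10^-4), which rules them out. Hence G = C_6 (6T1), of order 6. The Galois group C_6 (6T1) has order 6, so the splitting field has degree 6 over Q.

6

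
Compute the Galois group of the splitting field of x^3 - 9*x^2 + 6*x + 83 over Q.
The polynomial is an irreducible cubic over Q and its discriminant is -22599, which is not a perfect square. For an irreducible cubic, a non-square discriminant gives Galois group S_3.

S_3 (also written S3)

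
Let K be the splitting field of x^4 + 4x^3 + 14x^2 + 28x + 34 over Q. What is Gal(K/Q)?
4T2: V_4

The polynomial is an irreducible quartic over Q and its discriminant is 1016064 = 1008^2, a perfect square, so the Galois group is contained in A_4. The resolvent cubic y^3 - 14*y^2 - 24*y + 576 splits completely over Q, which gives the Klein four-group V_4.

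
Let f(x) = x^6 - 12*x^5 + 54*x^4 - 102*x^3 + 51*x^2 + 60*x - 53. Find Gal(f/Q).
A_4 x C_2

The polynomial f is an irreducible sextic over Q, so G = Gal(f/Q) is one of the 16 transitive subgroups 6T1, ..., 6T16 of S_6. The discriminant of f is -11156429376, which is not a perfect square, so G is not contained in A_6. The transitive groups of degree 6 not contained in A_6 are: C_6 (6T1, order 6), S_3 (6T2, order 6), D_6 (6T3, order 12), C_3 x S_3 (6T5, order 18), A_4 x C_2 (6T6, order 24), S_4 (6T8, order 24), S_3 x S_3 (6T9, order 36), S_4 x C_2 (6T11, order 48), (S_3 x S_3) : C_2 (6T13, order 72), PGL(2,5) (6T14, order 120), S_6 (6T16, order 720). By Dedekind's theorem, for a prime p not dividing disc(f) the degrees of the irreducible factors of f mod p form the cycle type of an element of G. Factoring f modulo the 33 such primes p <= 149 (skipping 2, 3, which divide the discriminant), each new pattern first appears at: mod 5: f = (x^3 + x^2 + 3x + 1)(x^3 + 2x^2 + 4x + 2), pattern 3+3; mod 7: f = (x^6 + 2x^5 + 5x^4 + 3x^3 + 2x^2 + 4x + 3), pattern 6; mod 17: f = (x + 2)(x + 3)(x^2 + 7x + 11)(x^2 + 10x + 1), pattern 2+2+1+1; mod 19: f = (x + 4)(x + 10)(x + 13)(x + 16)(x^2 + 2x + 17), pattern 2+1+1+1+1; mod 71: f = (x^2 + 7x + 60)(x^2 + 17x + 44)(x^2 + 35x + 56), pattern 2+2+2. No other pattern occurs in this range, so the set of observed cycle types is {3+3, 6, 2+2+1+1, 2+1+1+1+1, 2+2+2}. The candidates containing elements of all these cycle types are A_4 x C_2 (6T6) of order 24, S_4 x C_2 (6T11) of order 48, (S_3 x S_3) : C_2 (6T13) of order 72, S_6 (6T16) of order 720; the others are excluded. The observed types are precisely the cycle types that occur in A_4 x C_2 (6T6) (apart from the identity). Each of the other remaining candidates has further cycle types, and by the Chebotarev density theorem the matching factorization patterns would occur for a proportion of primes equal to their share of the group: S_4 x C_2 (6T11) additionally contains elements of type 4+2, 4+1+1 (12 of its 48 elements, about 25% of primes); (S_3 x S_3) : C_2 (6T13) additionally contains elements of type 4+2, 3+2+1, 3+1+1+1 (34 of its 72 elements, about 47% of primes); S_6 (6T16) additionally contains elements of type 5+1, 4+2, 4+1+1, 3+2+1, 3+1+1+1 (484 of its 720 elements, about 67% of primes). None of the 33 primes tested shows any such pattern (for each of these groups the chance of that is below 10^-4), which rules them out. Hence G = A_4 x C_2 (6T6), of order 24.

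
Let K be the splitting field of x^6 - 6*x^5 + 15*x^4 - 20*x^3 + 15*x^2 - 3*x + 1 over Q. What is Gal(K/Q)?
(S_3 x S_3) : C_2

The polynomial f is an irreducible sextic over Q, so G = Gal(f/Q) is one of the 16 transitive subgroups 6T1, ..., 6T16 of S_6. The discriminant of f is -9059283, which is not a perfect square, so G is not contained in A_6. The transitive groups of degree 6 not contained in A_6 are: C_6 (6T1, order 6), S_3 (6T2, order 6), D_6 (6T3, order 12), C_3 x S_3 (6T5, order 18), A_4 x C_2 (6T6, order 24), S_4 (6T8, order 24), S_3 x S_3 (6T9, order 36), S_4 x C_2 (6T11, order 48), (S_3 x S_3) : C_2 (6T13, order 72), PGL(2,5) (6T14, order 120), S_6 (6T16, order 720). By Dedekind's theorem, for a prime p not dividing disc(f) the degrees of the irreducible factors of f mod p form the cycle type of an element of G. Factoring f modulo the 28 such primes p <= 127 (skipping 3, 17, 43, which divide the discriminant), each new pattern first appears at: mod 2: f = (x^6 + x^4 + x^2 + x + 1), pattern 6; mod 7: f = (x + 5)(x^2 + x + 4)(x^3 + 2x^2 + x + 6), pattern 3+2+1; mod 11: f = (x^2 + 1)(x^4 + 5x^3 + 3x^2 + 8x + 1), pattern 4+2; mod 13: f = (x + 4)(x + 9)(x^2 + 8x + 10)(x^2 + 12x + 3), pattern 2+2+1+1; mod 61: f = (x + 1)(x + 3)(x + 9)(x + 20)(x^2 + 22x + 27), pattern 2+1+1+1+1; mod 97: f = (x + 9)(x + 11)(x + 48)(x^3 + 23x^2 + 11x + 96), pattern 3+1+1+1; mod 113: f = (x^2 + 2x + 7)(x^2 + 43x + 61)(x^2 + 62x + 9), pattern 2+2+2; mod 127: f = (x^3 + 36x^2 + 70x + 126)(x^3 + 85x^2 + 60x + 126), pattern 3+3. No other pattern occurs in this range, so the set of observed cycle types is {6, 3+2+1, 4+2, 2+2+1+1, 2+1+1+1+1, 3+1+1+1, 2+2+2, 3+3}. The candidates containing elements of all these cycle types are (S_3 x S_3) : C_2 (6T13) of order 72, S_6 (6T16) of order 720; the others are excluded. The observed types are precisely the cycle types that occur in (S_3 x S_3) : C_2 (6T13) (apart from the identity). Each of the other remaining candidates has further cycle types, and by the Chebotarev density theorem the matching factorization patterns would occur for a proportion of primes equal to their share of the group: S_6 (6T16) additionally contains elements of type 5+1, 4+1+1 (234 of its 720 elements, about 32% of primes). None of the 28 primes tested shows any such pattern (for each of these groups the chance of that is below 10^-4), which rules them out. Hence G = (S_3 x S_3) : C_2 (6T13), of order 72.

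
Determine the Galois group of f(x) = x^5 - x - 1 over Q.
The polynomial f is an irreducible quintic over Q, so G = Gal(f/Q) is a transitive subgroup of S_5: one of C_5 (5T1, order 5), D_5 (5T2, order 10), F_20 (5T3, order 20), A_5 (5T4, order 60) or S_5 (5T5, order 120). The discriminant of f is 2869, which is not a perfect square, so G is not contained in A_5. The transitive groups of degree 5 not contained in A_5 are: F_20 (5T3, order 20), S_5 (5T5, order 120). By Dedekind's theorem, for a prime p not dividing disc(f) the degrees of the irreducible factors of f mod p form the cycle type of an element of G. Factoring f modulo the first such prime p = 2, each new pattern first appears at: mod 2: f = (x^2 + x + 1)(x^3 + x^2 + 1), pattern 3+2. No other pattern occurs in this range, so the set of observed cycle types is {3+2}. Among the candidates above, the only group containing elements of all these cycle types is S_5 (5T5) — F_20 (5T3) lacks at least one of them. Hence G = S_5 (5T5), of order 120.

S_5 (also written S5)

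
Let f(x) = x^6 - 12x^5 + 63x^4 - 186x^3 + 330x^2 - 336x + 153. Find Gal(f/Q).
The polynomial f is an irreducible sextic over Q, so G = Gal(f/Q) is one of the 16 transitive subgroups 6T1, ..., 6T16 of S_6. The discriminant of f is -16003008, which is not a perfect square, so G is not contained in A_6. The transitive groups of degree 6 not contained in A_6 are: C_6 (6T1, order 6), S_3 (6T2, order 6), D_6 (6T3, order 12), C_3 x S_3 (6T5, order 18), A_4 x C_2 (6T6, order 24), S_4 (6T8, order 24), S_3 x S_3 (6T9, order 36), S_4 x C_2 (6T11, order 48), (S_3 x S_3) : C_2 (6T13, order 72), PGL(2,5) (6T14, order 120), S_6 (6T16, order 720). By Dedekind's theorem, for a prime p not dividing disc(f) the degrees of the irreducible factors of f mod p form the cycle type of an element of G. Factoring f modulo the 21 such primes p <= 89 (skipping 2, 3, 7, which divide the discriminant), each new pattern first appears at: mod 5: f = (x^6 + 3x^5 + 3x^4 + 4x^3 + 4x + 3), pattern 6; mod 11: f = (x + 7)(x^5 + 3x^4 + 9x^3 + 4x^2 + 5x + 3), pattern 5+1; mod 13: f = (x + 3)(x + 12)(x^4 + 12x^3 + 3x^2 + 1), pattern 4+1+1; mod 23: f = (x + 1)(x + 5)(x^2 + x + 19)(x^2 + 4x + 5), pattern 2+2+1+1; mod 43: f = (x^3 + 13x^2 + x + 3)(x^3 + 18x^2 + 8), pattern 3+3; mod 61: f = (x^2 + 28x + 34)(x^2 + 39x + 52)(x^2 + 43x + 30), pattern 2+2+2. No other pattern occurs in this range, so the set of observed cycle types is {6, 5+1, 4+1+1, 2+2+1+1, 3+3, 2+2+2}. The candidates containing elements of all these cycle types are PGL(2,5) (6T14) of order 120, S_6 (6T16) of order 720; the others are excluded. The observed types are precisely the cycle types that occur in PGL(2,5) (6T14) (apart from the identity). Each of the other remaining candidates has further cycle types, and by the Chebotarev density theorem the matching factorization patterns would occur for a proportion of primes equal to their share of the group: S_6 (6T16) additionally contains elements of type 4+2, 3+2+1, 3+1+1+1, 2+1+1+1+1 (265 of its 720 elements, about 37% of primes). None of the 21 primes tested shows any such pattern (for each of these groups the chance of that is below 10^-4), which rules them out. Hence G = PGL(2,5) (6T14), of order 120.

PGL(2,5)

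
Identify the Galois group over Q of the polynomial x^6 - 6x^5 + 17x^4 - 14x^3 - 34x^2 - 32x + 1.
S_4, S_4(6d), the S_4-action on 6 points inside A_6

The polynomial f is an irreducible sextic over Q, so G = Gal(f/Q) is one of the 16 transitive subgroups 6T1, ..., 6T16 of S_6. The discriminant of f is 94085654450176 = 9699776^2, a perfect square, so G is contained in A_6. The transitive groups of degree 6 contained in A_6 are: A_4 (6T4, order 12), S_4 (6T7, order 24), (C_3 x C_3) : C_4 (6T10, order 36), PSL(2,5) (6T12, order 60), A_6 (6T15, order 360). By Dedekind's theorem, for a prime p not dividing disc(f) the degrees of the irreducible factors of f mod p form the cycle type of an element of G. Factoring f modulo the 79 such primes p <= 419 (skipping 2, 31, which divide the discriminant), each new pattern first appears at: mod 3: f = (x^2 + 1)(x^4 + x^2 + x + 1), pattern 4+2; mod 5: f = (x^3 + 2x + 4)(x^3 + 4x^2 + 4), pattern 3+3; mod 11: f = (x + 6)(x + 7)(x^2 + 4x + 5)(x^2 + 10x + 1), pattern 2+2+1+1; mod 67: f = (x + 34)(x + 51)(x + 57)(x + 58)(x + 63)(x + 66), pattern 1+1+1+1+1+1. No other pattern occurs in this range, so the set of observed cycle types is {4+2, 3+3, 2+2+1+1, 1+1+1+1+1+1}. The candidates containing elements of all these cycle types are S_4 (6T7) of order 24, (C_3 x C_3) : C_4 (6T10) of order 36, A_6 (6T15) of order 360; the others are excluded. The observed types are precisely the cycle types that occur in S_4 (6T7). Each of the other remaining candidates has further cycle types, and by the Chebotarev density theorem the matching factorization patterns would occur for a proportion of primes equal to their share of the group: (C_3 x C_3) : C_4 (6T10) additionally contains elements of type 3+1+1+1 (4 of its 36 elements, about 11% of primes); A_6 (6T15) additionally contains elements of type 5+1, 3+1+1+1 (184 of its 360 elements, about 51% of primes). None of the 79 primes tested shows any such pattern (for each of these groups the chance of that is below 10^-4), which rules them out. Hence G = S_4 (6T7), of order 24.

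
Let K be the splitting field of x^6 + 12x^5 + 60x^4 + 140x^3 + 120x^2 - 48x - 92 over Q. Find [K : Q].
36

The degree of the splitting field over Q equals the order of the Galois group, so first determine the group. The polynomial f is an irreducible sextic over Q, so G = Gal(f/Q) is one of the 16 transitive subgroups 6T1, ..., 6T16 of S_6. The discriminant of f is 660451885056, which is not a perfect square, so G is not contained in A_6. The transitive groups of degree 6 not contained in A_6 are: C_6 (6T1, order 6), S_3 (6T2, order 6), D_6 (6T3, order 12), C_3 x S_3 (6T5, order 18), A_4 x C_2 (6T6, order 24), S_4 (6T8, order 24), S_3 x S_3 (6T9, order 36), S_4 x C_2 (6T11, order 48), (S_3 x S_3) : C_2 (6T13, order 72), PGL(2,5) (6T14, order 120), S_6 (6T16, order 720). By Dedekind's theorem, for a prime p not dividing disc(f) the degrees of the irreducible factors of f mod p form the cycle type of an element of G. Factoring f modulo the 14 such primes p <= 53 (skipping 2, 3, which divide the discriminant), each new pattern first appears at: mod 5: f = (x + 1)(x + 3)(x^2 + 2)(x^2 + 3x + 3), pattern 2+2+1+1; mod 7: f = (x^6 + 5x^5 + 4x^4 + x^2 + x + 6), pattern 6; mod 19: f = (x + 4)(x + 5)(x + 16)(x^3 + 6x^2 + 12x + 18), pattern 3+1+1+1; mod 31: f = (x^2 + x + 16)(x^2 + 20x + 21)(x^2 + 22x + 6), pattern 2+2+2; mod 43: f = (x^3 + 6x^2 + 12x + 13)(x^3 + 6x^2 + 12x + 26), pattern 3+3. No other pattern occurs in this range, so the set of observed cycle types is {2+2+1+1, 6, 3+1+1+1, 2+2+2, 3+3}. The candidates containing elements of all these cycle types are S_3 x S_3 (6T9) of order 36, (S_3 x S_3) : C_2 (6T13) of order 72, S_6 (6T16) of order 720; the others are excluded. The observed types are precisely the cycle types that occur in S_3 x S_3 (6T9) (apart from the identity). Each of the other remaining candidates has further cycle types, and by the Chebotarev density theorem the matching factorization patterns would occur for a proportion of primes equal to their share of the group: (S_3 x S_3) : C_2 (6T13) additionally contains elements of type 4+2, 3+2+1, 2+1+1+1+1 (36 of its 72 elements, about 50% of primes); S_6 (6T16) additionally contains elements of type 5+1, 4+2, 4+1+1, 3+2+1, 2+1+1+1+1 (459 of its 720 elements, about 64% of primes). None of the 14 primes tested shows any such pattern (for each of these groups the chance of that is below 10^-4), which rules them out. Hence G = S_3 x S_3 (6T9), of order 36. The Galois group S_3 x S_3 (6T9) has order 36, so the splitting field has degree 36 over Q.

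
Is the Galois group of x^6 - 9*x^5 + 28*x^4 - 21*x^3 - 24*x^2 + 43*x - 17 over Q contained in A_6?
The polynomial is irreducible of degree 6 over Q. Its discriminant is 54786284800, which is not a perfect square. A Galois group lies in the alternating group exactly when the discriminant is a square in Q, so the Galois group (S_4) is not contained in A_6.

No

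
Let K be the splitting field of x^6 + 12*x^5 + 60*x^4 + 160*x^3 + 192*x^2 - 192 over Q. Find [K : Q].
The degree of the splitting field over Q equals the order of the Galois group, so first determine the group. The polynomial f is an irreducible sextic over Q, so G = Gal(f/Q) is one of the 16 transitive subgroups 6T1, ..., 6T16 of S_6. The discriminant of f is 450868486864896 = 21233664^2, a perfect square, so G is contained in A_6. The transitive groups of degree 6 contained in A_6 are: A_4 (6T4, order 12), S_4 (6T7, order 24), (C_3 x C_3) : C_4 (6T10, order 36), PSL(2,5) (6T12, order 60), A_6 (6T15, order 360). By Dedekind's theorem, for a prime p not dividing disc(f) the degrees of the irreducible factors of f mod p form the cycle type of an element of G. Factoring f modulo the 33 such primes p <= 149 (skipping 2, 3, which divide the discriminant), each new pattern first appears at: mod 5: f = (x^3 + 3x^2 + 2x + 3)(x^3 + 4x^2 + x + 1), pattern 3+3; mod 17: f = (x + 6)(x + 15)(x^2 + 4x + 9)(x^2 + 4x + 15), pattern 2+2+1+1; mod 71: f = (x + 9)(x + 10)(x + 12)(x + 63)(x + 65)(x + 66), pattern 1+1+1+1+1+1. No other pattern occurs in this range, so the set of observed cycle types is {3+3, 2+2+1+1, 1+1+1+1+1+1}. The candidates containing elements of all these cycle types are A_4 (6T4) of order 12, S_4 (6T7) of order 24, (C_3 x C_3) : C_4 (6T10) of order 36, PSL(2,5) (6T12) of order 60, A_6 (6T15) of order 360; the others are excluded. The observed types are precisely the cycle types that occur in A_4 (6T4). Each of the other remaining candidates has further cycle types, and by the Chebotarev density theorem the matching factorization patterns would occur for a proportion of primes equal to their share of the group: S_4 (6T7) additionally contains elements of type 4+2 (6 of its 24 elements, about 25% of primes); (C_3 x C_3) : C_4 (6T10) additionally contains elements of type 4+2, 3+1+1+1 (22 of its 36 elements, about 61% of primes); PSL(2,5) (6T12) additionally contains elements of type 5+1 (24 of its 60 elements, about 40% of primes); A_6 (6T15) additionally contains elements of type 5+1, 4+2, 3+1+1+1 (274 of its 360 elements, about 76% of primes). None of the 33 primes tested shows any such pattern (for each of these groups the chance of that is below 10^-4), which rules them out. Hence G = A_4 (6T4), of order 12. The Galois group A_4 (6T4) has order 12, so the splitting field has degree 12 over Q.

12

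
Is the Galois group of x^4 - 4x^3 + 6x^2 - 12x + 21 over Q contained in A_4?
The polynomial is irreducible of degree 4 over Q. Its discriminant is 331776 = 576^2, a perfect square. A Galois group lies in the alternating group exactly when the discriminant is a square in Q, so the Galois group (A_4) is contained in A_4.

Yes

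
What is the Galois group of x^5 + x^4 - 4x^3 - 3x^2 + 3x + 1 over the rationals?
The polynomial f is an irreducible quintic over Q, so G = Gal(f/Q) is a transitive subgroup of S_5: one of C_5 (5T1, order 5), D_5 (5T2, order 10), F_20 (5T3, order 20), A_5 (5T4, order 60) or S_5 (5T5, order 120). The discriminant of f is 14641 = 121^2, a perfect square, so G is contained in A_5. The transitive groups of degree 5 contained in A_5 are: C_5 (5T1, order 5), D_5 (5T2, order 10), A_5 (5T4, order 60). By Dedekind's theorem, for a prime p not dividing disc(f) the degrees of the irreducible factors of f mod p form the cycle type of an element of G. Factoring f modulo the 14 such primes p <= 47 (skipping 11, which divides the discriminant), each new pattern first appears at: mod 2: f = (x^5 + x^4 + x^2 + x + 1), pattern 5; mod 23: f = (x + 9)(x + 12)(x + 13)(x + 17)(x + 19), pattern 1+1+1+1+1. No other pattern occurs in this range, so the set of observed cycle types is {5, 1+1+1+1+1}. The candidates containing elements of all these cycle types are C_5 (5T1) of order 5, D_5 (5T2) of order 10, A_5 (5T4) of order 60; the others are excluded. The observed types are precisely the cycle types that occur in C_5 (5T1). Each of the other remaining candidates has further cycle types, and by the Chebotarev density theorem the matching factorization patterns would occur for a proportion of primes equal to their share of the group: D_5 (5T2) additionally contains elements of type 2+2+1 (5 of its 10 elements, about 50% of primes); A_5 (5T4) additionally contains elements of type 3+1+1, 2+2+1 (35 of its 60 elements, about 58% of primes). None of the 14 primes tested shows any such pattern (for each of these groups the chance of that is below 10^-4), which rules them out. Hence G = C_5 (5T1), of order 5.

5T1: C_5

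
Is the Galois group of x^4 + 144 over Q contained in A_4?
The polynomial is irreducible of degree 4 over Q. Its discriminant is 764411904 = 27648^2, a perfect square. A Galois group lies in the alternating group exactly when the discriminant is a square in Q, so the Galois group (V_4) is contained in A_4.

Yes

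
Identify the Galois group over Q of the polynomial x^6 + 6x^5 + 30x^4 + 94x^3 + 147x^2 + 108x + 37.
The polynomial f is an irreducible sextic over Q, so G = Gal(f/Q) is one of the 16 transitive subgroups 6T1, ..., 6T16 of S_6. The discriminant of f is -5217636731328, which is not a perfect square, so G is not contained in A_6. The transitive groups of degree 6 not contained in A_6 are: C_6 (6T1, order 6), S_3 (6T2, order 6), D_6 (6T3, order 12), C_3 x S_3 (6T5, order 18), A_4 x C_2 (6T6, order 24), S_4 (6T8, order 24), S_3 x S_3 (6T9, order 36), S_4 x C_2 (6T11, order 48), (S_3 x S_3) : C_2 (6T13, order 72), PGL(2,5) (6T14, order 120), S_6 (6T16, order 720). By Dedekind's theorem, for a prime p not dividing disc(f) the degrees of the irreducible factors of f mod p form the cycle type of an element of G. Factoring f modulo the 21 such primes p <= 89 (skipping 2, 3, 7, which divide the discriminant), each new pattern first appears at: mod 5: f = (x^6 + x^5 + 4x^3 + 2x^2 + 3x + 2), pattern 6; mod 11: f = (x + 4)(x^5 + 2x^4 + 6x^2 + 2x + 1), pattern 5+1; mod 13: f = (x + 4)(x + 6)(x^4 + 9x^3 + 7x^2 + 3x + 1), pattern 4+1+1; mod 23: f = (x + 12)(x + 14)(x^2 + 7x + 3)(x^2 + 19x + 16), pattern 2+2+1+1; mod 43: f = (x^3 + 8x^2 + x + 28)(x^3 + 41x^2 + 2x + 9), pattern 3+3; mod 61: f = (x^2 + 7x + 40)(x^2 + 18x + 14)(x^2 + 42x + 20), pattern 2+2+2. No other pattern occurs in this range, so the set of observed cycle types is {6, 5+1, 4+1+1, 2+2+1+1, 3+3, 2+2+2}. The candidates containing elements of all these cycle types are PGL(2,5) (6T14) of order 120, S_6 (6T16) of order 720; the others are excluded. The observed types are precisely the cycle types that occur in PGL(2,5) (6T14) (apart from the identity). Each of the other remaining candidates has further cycle types, and by the Chebotarev density theorem the matching factorization patterns would occur for a proportion of primes equal to their share of the group: S_6 (6T16) additionally contains elements of type 4+2, 3+2+1, 3+1+1+1, 2+1+1+1+1 (265 of its 720 elements, about 37% of primes). None of the 21 primes tested shows any such pattern (for each of these groups the chance of that is below 10^-4), which rules them out. Hence G = PGL(2,5) (6T14), of order 120.

PGL(2,5), S_5 acting on 6 points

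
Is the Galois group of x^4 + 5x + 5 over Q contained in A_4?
No

The polynomial is irreducible of degree 4 over Q. Its discriminant is 15125, which is not a perfect square. A Galois group lies in the alternating group exactly when the discriminant is a square in Q, so the Galois group (C_4) is not contained in A_4.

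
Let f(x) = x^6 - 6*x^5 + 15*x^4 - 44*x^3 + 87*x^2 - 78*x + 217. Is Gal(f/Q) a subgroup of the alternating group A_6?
No

The polynomial is irreducible of degree 6 over Q. Its discriminant is -190210142896128, which is not a perfect square. A Galois group lies in the alternating group exactly when the discriminant is a square in Q, so the Galois group (C_3 x S_3) is not contained in A_6.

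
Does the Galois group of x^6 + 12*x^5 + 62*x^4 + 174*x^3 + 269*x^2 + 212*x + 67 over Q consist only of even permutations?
Yes

The polynomial is irreducible of degree 6 over Q. Its discriminant is 276091456 = 16616^2, a perfect square. A Galois group lies in the alternating group exactly when the discriminant is a square in Q, so the Galois group (S_4) is contained in A_6.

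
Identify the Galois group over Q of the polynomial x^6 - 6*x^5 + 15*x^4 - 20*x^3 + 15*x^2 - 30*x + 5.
The polynomial f is an irreducible sextic over Q, so G = Gal(f/Q) is one of the 16 transitive subgroups 6T1, ..., 6T16 of S_6. The discriminant of f is 746496000000 = 864000^2, a perfect square, so G is contained in A_6. The transitive groups of degree 6 contained in A_6 are: A_4 (6T4, order 12), S_4 (6T7, order 24), (C_3 x C_3) : C_4 (6T10, order 36), PSL(2,5) (6T12, order 60), A_6 (6T15, order 360). By Dedekind's theorem, for a prime p not dividing disc(f) the degrees of the irreducible factors of f mod p form the cycle type of an element of G. Factoring f modulo the 6 such primes p <= 23 (skipping 2, 3, 5, which divide the discriminant), each new pattern first appears at: mod 7: f = (x + 3)(x^5 + 5x^4 + x^2 + 5x + 4), pattern 5+1; mod 23: f = (x + 1)(x + 10)(x + 15)(x^3 + 14x^2 + 5x + 10), pattern 3+1+1+1. No other pattern occurs in this range, so the set of observed cycle types is {5+1, 3+1+1+1}. Among the candidates above, the only group containing elements of all these cycle types is A_6 (6T15) — each of A_4 (6T4), S_4 (6T7), (C_3 x C_3) : C_4 (6T10), PSL(2,5) (6T12) lacks at least one of them. Hence G = A_6 (6T15), of order 360.

6T15: A_6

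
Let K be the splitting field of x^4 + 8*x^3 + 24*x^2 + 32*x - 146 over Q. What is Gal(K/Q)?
The polynomial is an irreducible quartic over Q and its discriminant is -1088391168, which is not a perfect square, so the Galois group is not contained in A_4. The resolvent cubic y^3 - 24*y^2 + 840*y - 5696 has exactly one rational root, so the Galois group is C_4 or D_4. The quartic remains irreducible over Q(sqrt(disc)), so the group is D_4.

D_4, the dihedral group of order 8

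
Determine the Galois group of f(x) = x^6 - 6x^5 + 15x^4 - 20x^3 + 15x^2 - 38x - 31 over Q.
S_6, the symmetric group on 6 letters

The polynomial f is an irreducible sextic over Q, so G = Gal(f/Q) is one of the 16 transitive subgroups 6T1, ..., 6T16 of S_6. The discriminant of f is 53451941740544, which is not a perfect square, so G is not contained in A_6. The transitive groups of degree 6 not contained in A_6 are: C_6 (6T1, order 6), S_3 (6T2, order 6), D_6 (6T3, order 12), C_3 x S_3 (6T5, order 18), A_4 x C_2 (6T6, order 24), S_4 (6T8, order 24), S_3 x S_3 (6T9, order 36), S_4 x C_2 (6T11, order 48), (S_3 x S_3) : C_2 (6T13, order 72), PGL(2,5) (6T14, order 120), S_6 (6T16, order 720). By Dedekind's theorem, for a prime p not dividing disc(f) the degrees of the irreducible factors of f mod p form the cycle type of an element of G. Factoring f modulo the 3 such primes p <= 7 (skipping 2, which divides the discriminant), each new pattern first appears at: mod 3: f = (x^6 + x^3 + x + 2), pattern 6; mod 5: f = (x + 3)(x^5 + x^4 + 2x^3 + 4x^2 + 3x + 3), pattern 5+1; mod 7: f = (x^2 + 2x + 5)(x^4 + 6x^3 + 5x^2 + 3x + 5), pattern 4+2. No other pattern occurs in this range, so the set of observed cycle types is {6, 5+1, 4+2}. Among the candidates above, the only group containing elements of all these cycle types is S_6 (6T16); every other candidate lacks at least one of them. Hence G = S_6 (6T16), of order 720.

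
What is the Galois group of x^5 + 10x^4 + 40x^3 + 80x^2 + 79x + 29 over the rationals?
S_5

The polynomial f is an irreducible quintic over Q, so G = Gal(f/Q) is a transitive subgroup of S_5: one of C_5 (5T1, order 5), D_5 (5T2, order 10), F_20 (5T3, order 20), A_5 (5T4, order 60) or S_5 (5T5, order 120). The discriminant of f is 2869, which is not a perfect square, so G is not contained in A_5. The transitive groups of degree 5 not contained in A_5 are: F_20 (5T3, order 20), S_5 (5T5, order 120). By Dedekind's theorem, for a prime p not dividing disc(f) the degrees of the irreducible factors of f mod p form the cycle type of an element of G. Factoring f modulo the first such prime p = 2, each new pattern first appears at: mod 2: f = (x^2 + x + 1)(x^3 + x^2 + 1), pattern 3+2. No other pattern occurs in this range, so the set of observed cycle types is {3+2}. Among the candidates above, the only group containing elements of all these cycle types is S_5 (5T5) — F_20 (5T3) lacks at least one of them. Hence G = S_5 (5T5), of order 120.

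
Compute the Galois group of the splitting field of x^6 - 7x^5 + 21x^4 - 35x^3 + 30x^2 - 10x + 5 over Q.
(C_3 x C_3) : C_4 (order 36)

The polynomial f is an irreducible sextic over Q, so G = Gal(f/Q) is one of the 16 transitive subgroups 6T1, ..., 6T16 of S_6. The discriminant of f is 525625 = 725^2, a perfect square, so G is contained in A_6. The transitive groups of degree 6 contained in A_6 are: A_4 (6T4, order 12), S_4 (6T7, order 24), (C_3 x C_3) : C_4 (6T10, order 36), PSL(2,5) (6T12, order 60), A_6 (6T15, order 360). By Dedekind's theorem, for a prime p not dividing disc(f) the degrees of the irreducible factors of f mod p form the cycle type of an element of G. Factoring f modulo the 19 such primes p <= 73 (skipping 5, 29, which divide the discriminant), each new pattern first appears at: mod 2: f = (x^2 + x + 1)(x^4 + x + 1), pattern 4+2; mod 11: f = (x^3 + 2x + 9)(x^3 + 4x^2 + 8x + 3), pattern 3+3; mod 19: f = (x + 6)(x + 7)(x^2 + 5x + 12)(x^2 + 13x + 10), pattern 2+2+1+1; mod 61: f = (x + 18)(x + 25)(x + 32)(x^3 + 40x^2 + 14x + 47), pattern 3+1+1+1. No other pattern occurs in this range, so the set of observed cycle types is {4+2, 3+3, 2+2+1+1, 3+1+1+1}. The candidates containing elements of all these cycle types are (C_3 x C_3) : C_4 (6T10) of order 36, A_6 (6T15) of order 360; the others are excluded. The observed types are precisely the cycle types that occur in (C_3 x C_3) : C_4 (6T10) (apart from the identity). Each of the other remaining candidates has further cycle types, and by the Chebotarev density theorem the matching factorization patterns would occur for a proportion of primes equal to their share of the group: A_6 (6T15) additionally contains elements of type 5+1 (144 of its 360 elements, about 40% of primes). None of the 19 primes tested shows any such pattern (for each of these groups the chance of that is below 10^-4), which rules them out. Hence G = (C_3 x C_3) : C_4 (6T10), of order 36.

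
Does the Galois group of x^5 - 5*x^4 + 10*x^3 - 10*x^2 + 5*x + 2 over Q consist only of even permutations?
The polynomial is irreducible of degree 5 over Q. Its discriminant is 253125, which is not a perfect square. A Galois group lies in the alternating group exactly when the discriminant is a square in Q, so the Galois group (F_20) is not contained in A_5.

No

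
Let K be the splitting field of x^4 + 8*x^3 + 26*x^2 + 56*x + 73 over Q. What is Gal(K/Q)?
The polynomial is an irreducible quartic over Q and its discriminant is 589824 = 768^2, a perfect square, so the Galois group is contained in A_4. The resolvent cubic y^3 - 26*y^2 + 156*y - 216 splits completely over Q, which gives the Klein four-group V_4.

4T2: V_4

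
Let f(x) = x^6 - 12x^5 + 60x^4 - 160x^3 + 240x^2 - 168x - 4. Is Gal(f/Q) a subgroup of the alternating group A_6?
The polynomial is irreducible of degree 6 over Q. Its discriminant is 746496000000 = 864000^2, a perfect square. A Galois group lies in the alternating group exactly when the discriminant is a square in Q, so the Galois group (A_6) is contained in A_6.

Yes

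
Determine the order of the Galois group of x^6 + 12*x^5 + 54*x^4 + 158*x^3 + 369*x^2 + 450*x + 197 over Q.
The degree of the splitting field over Q equals the order of the Galois group, so first determine the group. The polynomial f is an irreducible sextic over Q, so G = Gal(f/Q) is one of the 16 transitive subgroups 6T1, ..., 6T16 of S_6. The discriminant of f is -153891765817344, which is not a perfect square, so G is not contained in A_6. The transitive groups of degree 6 not contained in A_6 are: C_6 (6T1, order 6), S_3 (6T2, order 6), D_6 (6T3, order 12), C_3 x S_3 (6T5, order 18), A_4 x C_2 (6T6, order 24), S_4 (6T8, order 24), S_3 x S_3 (6T9, order 36), S_4 x C_2 (6T11, order 48), (S_3 x S_3) : C_2 (6T13, order 72), PGL(2,5) (6T14, order 120), S_6 (6T16, order 720). By Dedekind's theorem, for a prime p not dividing disc(f) the degrees of the irreducible factors of f mod p form the cycle type of an element of G. Factoring f modulo the 33 such primes p <= 149 (skipping 2, 3, which divide the discriminant), each new pattern first appears at: mod 5: f = (x^3 + 3x + 3)(x^3 + 2x^2 + x + 4), pattern 3+3; mod 7: f = (x^6 + 5x^5 + 5x^4 + 4x^3 + 5x^2 + 2x + 1), pattern 6; mod 17: f = (x + 14)(x + 16)(x^2 + x + 2)(x^2 + 15x + 13), pattern 2+2+1+1; mod 19: f = (x + 5)(x + 6)(x + 12)(x + 17)(x^2 + 10x + 13), pattern 2+1+1+1+1; mod 71: f = (x^2 + 15x + 52)(x^2 + 25x + 61)(x^2 + 43x + 47), pattern 2+2+2. No other pattern occurs in this range, so the set of observed cycle types is {3+3, 6, 2+2+1+1, 2+1+1+1+1, 2+2+2}. The candidates containing elements of all these cycle types are A_4 x C_2 (6T6) of order 24, S_4 x C_2 (6T11) of order 48, (S_3 x S_3) : C_2 (6T13) of order 72, S_6 (6T16) of order 720; the others are excluded. The observed types are precisely the cycle types that occur in A_4 x C_2 (6T6) (apart from the identity). Each of the other remaining candidates has further cycle types, and by the Chebotarev density theorem the matching factorization patterns would occur for a proportion of primes equal to their share of the group: S_4 x C_2 (6T11) additionally contains elements of type 4+2, 4+1+1 (12 of its 48 elements, about 25% of primes); (S_3 x S_3) : C_2 (6T13) additionally contains elements of type 4+2, 3+2+1, 3+1+1+1 (34 of its 72 elements, about 47% of primes); S_6 (6T16) additionally contains elements of type 5+1, 4+2, 4+1+1, 3+2+1, 3+1+1+1 (484 of its 720 elements, about 67% of primes). None of the 33 primes tested shows any such pattern (for each of these groups the chance of that is below 10^-4), which rules them out. Hence G = A_4 x C_2 (6T6), of order 24. The Galois group A_4 x C_2 (6T6) has order 24, so the splitting field has degree 24 over Q.

24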